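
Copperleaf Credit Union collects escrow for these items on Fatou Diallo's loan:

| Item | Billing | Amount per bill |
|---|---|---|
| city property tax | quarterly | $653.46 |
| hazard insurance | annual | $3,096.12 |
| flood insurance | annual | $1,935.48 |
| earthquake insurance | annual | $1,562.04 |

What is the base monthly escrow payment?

$767.29

City property tax = $653.46 × 4 = $2,613.84
Hazard insurance = $3,096.12
Flood insurance = $1,935.48
Earthquake insurance = $1,562.04
Combined annual = $2,613.84 + $3,096.12 + $1,935.48 + $1,562.04 = $9,207.48
Monthly = $9,207.48 ÷ 12 = $767.29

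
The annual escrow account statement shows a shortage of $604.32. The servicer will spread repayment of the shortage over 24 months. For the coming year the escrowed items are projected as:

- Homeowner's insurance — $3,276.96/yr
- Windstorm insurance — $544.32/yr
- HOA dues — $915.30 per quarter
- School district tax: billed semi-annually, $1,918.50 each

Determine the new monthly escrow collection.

Homeowner's insurance = $3,276.96 annually
Windstorm insurance = $544.32 annually
HOA dues = $915.30 × 4 = $3,661.20 annually
School district tax = $1,918.50 × 2 = $3,837.00 annually
Annual escrow total = $11,319.48
Monthly = $11,319.48 ÷ 12 = $943.29
Monthly shortage recovery: $604.32 ÷ 24 = $25.18
New monthly escrow = $943.29 + $25.18 = $968.47

$968.47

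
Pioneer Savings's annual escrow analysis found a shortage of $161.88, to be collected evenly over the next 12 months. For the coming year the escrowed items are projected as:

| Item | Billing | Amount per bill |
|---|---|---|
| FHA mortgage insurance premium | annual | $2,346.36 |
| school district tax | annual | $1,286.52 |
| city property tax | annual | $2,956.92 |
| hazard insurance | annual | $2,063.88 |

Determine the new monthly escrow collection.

FHA mortgage insurance premium: $2,346.36 per year
School district tax: $1,286.52 per year
City property tax: $2,956.92 per year
Hazard insurance: $2,063.88 per year
Yearly total = $8,653.68
Monthly = $8,653.68 ÷ 12 = $721.14
Shortage per month = $161.88 / 12 = $13.49
New monthly escrow = $721.14 + $13.49 = $734.63

$734.63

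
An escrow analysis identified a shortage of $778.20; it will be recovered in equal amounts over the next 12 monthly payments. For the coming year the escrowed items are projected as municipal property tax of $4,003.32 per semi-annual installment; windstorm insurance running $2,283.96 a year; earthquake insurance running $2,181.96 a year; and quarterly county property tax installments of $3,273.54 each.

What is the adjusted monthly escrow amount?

Municipal property tax: $4,003.32 × 2 = $8,006.64
Windstorm insurance: $2,283.96
Earthquake insurance: $2,181.96
County property tax: $3,273.54 × 4 = $13,094.16
Yearly total = $8,006.64 + $2,283.96 + $2,181.96 + $13,094.16 = $25,566.72
Monthly escrow = $25,566.72 / 12 = $2,130.56
Monthly shortage recovery: $778.20 ÷ 12 = $64.85
New monthly escrow = $2,130.56 + $64.85 = $2,195.41

$2,195.41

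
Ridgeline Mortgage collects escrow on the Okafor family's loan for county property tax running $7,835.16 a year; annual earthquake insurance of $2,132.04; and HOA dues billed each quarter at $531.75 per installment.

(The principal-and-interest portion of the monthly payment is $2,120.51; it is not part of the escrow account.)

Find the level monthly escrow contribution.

County property tax: $7,835.16
Earthquake insurance: $2,132.04
HOA dues: $531.75 × 4 = $2,127.00
Total per year = $12,094.20
Monthly = $12,094.20 / 12 = $1,007.85

$1,007.85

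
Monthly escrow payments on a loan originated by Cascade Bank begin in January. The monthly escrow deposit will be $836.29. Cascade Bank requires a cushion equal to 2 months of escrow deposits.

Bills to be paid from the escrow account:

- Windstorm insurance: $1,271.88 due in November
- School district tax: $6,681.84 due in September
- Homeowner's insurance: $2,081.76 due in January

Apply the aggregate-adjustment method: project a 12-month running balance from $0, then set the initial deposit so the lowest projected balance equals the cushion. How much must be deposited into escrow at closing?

Cushion = 2 × $836.29 = $1,672.58
Trial balance (start $0, +$836.29 each month, − disbursements):
  Jan: +$836.29 − $2,081.76 → -$1,245.47
  Feb: +$836.29 → -$409.18
  Mar: +$836.29 → $427.11
  Apr: +$836.29 → $1,263.40
  May: +$836.29 → $2,099.69
  Jun: +$836.29 → $2,935.98
  Jul: +$836.29 → $3,772.27
  Aug: +$836.29 → $4,608.56
  Sep: +$836.29 − $6,681.84 → -$1,236.99
  Oct: +$836.29 → -$400.70
  Nov: +$836.29 − $1,271.88 → -$836.29
  Dec: +$836.29 → $0.00
Lowest trial balance = -$1,245.47 (Jan)
Initial deposit = cushion − low point = $1,672.58 − (-$1,245.47) = $2,918.05

$2,918.05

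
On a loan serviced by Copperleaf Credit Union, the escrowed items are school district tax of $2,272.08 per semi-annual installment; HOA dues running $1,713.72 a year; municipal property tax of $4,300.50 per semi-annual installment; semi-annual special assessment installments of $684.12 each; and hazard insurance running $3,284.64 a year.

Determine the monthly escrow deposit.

School district tax: $2,272.08 × 2 = $4,544.16 per year
HOA dues: $1,713.72 per year
Municipal property tax: $4,300.50 × 2 = $8,601.00 per year
Special assessment: $684.12 × 2 = $1,368.24 per year
Hazard insurance: $3,284.64 per year
Combined annual = $4,544.16 + $1,713.72 + $8,601.00 + $1,368.24 + $3,284.64 = $19,511.76
Monthly = $19,511.76 / 12 = $1,625.98

$1,625.98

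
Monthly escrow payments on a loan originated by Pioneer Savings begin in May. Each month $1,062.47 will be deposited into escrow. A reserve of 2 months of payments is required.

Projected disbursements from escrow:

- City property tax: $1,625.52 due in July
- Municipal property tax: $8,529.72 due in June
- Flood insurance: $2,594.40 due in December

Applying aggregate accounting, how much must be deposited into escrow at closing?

$9,092.77

Cushion = 2 × $1,062.47 = $2,124.94
Trial balance (start $0, +$1,062.47 each month, − disbursements):
  May: +$1,062.47 → $1,062.47
  Jun: +$1,062.47 − $8,529.72 → -$6,404.78
  Jul: +$1,062.47 − $1,625.52 → -$6,967.83
  Aug: +$1,062.47 → -$5,905.36
  Sep: +$1,062.47 → -$4,842.89
  Oct: +$1,062.47 → -$3,780.42
  Nov: +$1,062.47 → -$2,717.95
  Dec: +$1,062.47 − $2,594.40 → -$4,249.88
  Jan: +$1,062.47 → -$3,187.41
  Feb: +$1,062.47 → -$2,124.94
  Mar: +$1,062.47 → -$1,062.47
  Apr: +$1,062.47 → $0.00
Lowest trial balance = -$6,967.83 (Jul)
Initial deposit = cushion − low point = $2,124.94 − (-$6,967.83) = $9,092.77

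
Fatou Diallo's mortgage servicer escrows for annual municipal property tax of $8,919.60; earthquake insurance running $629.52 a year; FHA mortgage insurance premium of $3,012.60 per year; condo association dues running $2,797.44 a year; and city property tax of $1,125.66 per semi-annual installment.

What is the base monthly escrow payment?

Municipal property tax — $8,919.60/yr
Earthquake insurance — $629.52/yr
FHA mortgage insurance premium — $3,012.60/yr
Condo association dues — $2,797.44/yr
City property tax — $1,125.66 × 2 = $2,251.32/yr
Annual escrow total = $8,919.60 + $629.52 + $3,012.60 + $2,797.44 + $2,251.32 = $17,610.48
Monthly = $17,610.48 / 12 = $1,467.54

$1,467.54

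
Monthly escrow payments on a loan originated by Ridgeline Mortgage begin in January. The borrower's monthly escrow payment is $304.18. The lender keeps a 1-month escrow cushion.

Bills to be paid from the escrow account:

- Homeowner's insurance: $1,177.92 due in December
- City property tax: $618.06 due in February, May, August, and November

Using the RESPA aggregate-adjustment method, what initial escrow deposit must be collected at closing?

Cushion = 1 × $304.18 = $304.18
Trial balance (start $0, +$304.18 each month, − disbursements):
  Jan: +$304.18 → $304.18
  Feb: +$304.18 − $618.06 → -$9.70
  Mar: +$304.18 → $294.48
  Apr: +$304.18 → $598.66
  May: +$304.18 − $618.06 → $284.78
  Jun: +$304.18 → $588.96
  Jul: +$304.18 → $893.14
  Aug: +$304.18 − $618.06 → $579.26
  Sep: +$304.18 → $883.44
  Oct: +$304.18 → $1,187.62
  Nov: +$304.18 − $618.06 → $873.74
  Dec: +$304.18 − $1,177.92 → $0.00
Lowest trial balance = -$9.70 (Feb)
Initial deposit = cushion − low point = $304.18 − (-$9.70) = $313.88

$313.88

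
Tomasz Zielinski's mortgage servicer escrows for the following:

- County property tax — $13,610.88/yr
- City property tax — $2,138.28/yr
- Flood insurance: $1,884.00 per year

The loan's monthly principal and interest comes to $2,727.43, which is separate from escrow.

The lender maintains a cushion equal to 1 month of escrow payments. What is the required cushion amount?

County property tax — $13,610.88
City property tax — $2,138.28
Flood insurance — $1,884.00
Combined annual = $17,633.16
Monthly escrow = $17,633.16 / 12 = $1,469.43
Cushion = 1 × $1,469.43 = $1,469.43

$1,469.43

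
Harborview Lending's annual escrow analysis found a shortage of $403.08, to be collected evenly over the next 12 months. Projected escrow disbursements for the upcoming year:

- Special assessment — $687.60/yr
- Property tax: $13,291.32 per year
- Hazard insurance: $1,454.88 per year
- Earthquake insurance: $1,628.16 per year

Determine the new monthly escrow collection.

Special assessment: $687.60/yr
Property tax: $13,291.32/yr
Hazard insurance: $1,454.88/yr
Earthquake insurance: $1,628.16/yr
Total annual escrow = $687.60 + $13,291.32 + $1,454.88 + $1,628.16 = $17,061.96
Base monthly escrow = $17,061.96 / 12 = $1,421.83
Monthly shortage recovery: $403.08 / 12 = $33.59
New monthly escrow = $1,421.83 + $33.59 = $1,455.42

$1,455.42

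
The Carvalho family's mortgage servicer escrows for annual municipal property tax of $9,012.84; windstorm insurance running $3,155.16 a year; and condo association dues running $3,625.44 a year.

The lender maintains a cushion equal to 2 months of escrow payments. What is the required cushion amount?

$2,632.24

Municipal property tax = $9,012.84 per year
Windstorm insurance = $3,155.16 per year
Condo association dues = $3,625.44 per year
Yearly total = $9,012.84 + $3,155.16 + $3,625.44 = $15,793.44
Monthly = $15,793.44 ÷ 12 = $1,316.12
Reserve = 2 × $1,316.12 = $2,632.24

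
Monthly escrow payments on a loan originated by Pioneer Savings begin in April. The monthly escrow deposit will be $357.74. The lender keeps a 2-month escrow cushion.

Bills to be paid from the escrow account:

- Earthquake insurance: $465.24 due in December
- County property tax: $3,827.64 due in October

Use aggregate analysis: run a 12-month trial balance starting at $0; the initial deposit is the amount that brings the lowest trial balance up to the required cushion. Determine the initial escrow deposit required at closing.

Cushion = 2 × $357.74 = $715.48
Trial balance (start $0, +$357.74 each month, − disbursements):
  Apr: +$357.74 → $357.74
  May: +$357.74 → $715.48
  Jun: +$357.74 → $1,073.22
  Jul: +$357.74 → $1,430.96
  Aug: +$357.74 → $1,788.70
  Sep: +$357.74 → $2,146.44
  Oct: +$357.74 − $3,827.64 → -$1,323.46
  Nov: +$357.74 → -$965.72
  Dec: +$357.74 − $465.24 → -$1,073.22
  Jan: +$357.74 → -$715.48
  Feb: +$357.74 → -$357.74
  Mar: +$357.74 → $0.00
Lowest trial balance = -$1,323.46 (Oct)
Initial deposit = cushion − low point = $715.48 − (-$1,323.46) = $2,038.94

$2,038.94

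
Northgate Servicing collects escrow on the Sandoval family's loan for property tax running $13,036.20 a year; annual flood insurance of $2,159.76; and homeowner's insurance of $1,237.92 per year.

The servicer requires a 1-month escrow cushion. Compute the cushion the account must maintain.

Property tax: $13,036.20/yr
Flood insurance: $2,159.76/yr
Homeowner's insurance: $1,237.92/yr
Combined annual = $13,036.20 + $2,159.76 + $1,237.92 = $16,433.88
Monthly escrow = $16,433.88 ÷ 12 = $1,369.49
Cushion = 1 × $1,369.49 = $1,369.49

$1,369.49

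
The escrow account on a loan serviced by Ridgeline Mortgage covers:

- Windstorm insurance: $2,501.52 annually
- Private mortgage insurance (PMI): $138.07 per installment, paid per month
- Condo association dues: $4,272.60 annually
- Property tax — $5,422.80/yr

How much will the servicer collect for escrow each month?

$1,154.48

Windstorm insurance: $2,501.52
Private mortgage insurance (PMI): $138.07 × 12 = $1,656.84
Condo association dues: $4,272.60
Property tax: $5,422.80
Yearly total = $2,501.52 + $1,656.84 + $4,272.60 + $5,422.80 = $13,853.76
Monthly = $13,853.76 / 12 = $1,154.48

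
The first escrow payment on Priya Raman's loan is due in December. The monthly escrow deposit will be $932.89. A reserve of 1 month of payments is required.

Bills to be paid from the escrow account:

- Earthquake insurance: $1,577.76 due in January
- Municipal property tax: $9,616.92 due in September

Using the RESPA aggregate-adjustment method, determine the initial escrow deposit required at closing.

$2,798.67

Cushion = 1 × $932.89 = $932.89
Trial balance (start $0, +$932.89 each month, − disbursements):
  Dec: +$932.89 → $932.89
  Jan: +$932.89 − $1,577.76 → $288.02
  Feb: +$932.89 → $1,220.91
  Mar: +$932.89 → $2,153.80
  Apr: +$932.89 → $3,086.69
  May: +$932.89 → $4,019.58
  Jun: +$932.89 → $4,952.47
  Jul: +$932.89 → $5,885.36
  Aug: +$932.89 → $6,818.25
  Sep: +$932.89 − $9,616.92 → -$1,865.78
  Oct: +$932.89 → -$932.89
  Nov: +$932.89 → $0.00
Lowest trial balance = -$1,865.78 (Sep)
Initial deposit = cushion − low point = $932.89 − (-$1,865.78) = $2,798.67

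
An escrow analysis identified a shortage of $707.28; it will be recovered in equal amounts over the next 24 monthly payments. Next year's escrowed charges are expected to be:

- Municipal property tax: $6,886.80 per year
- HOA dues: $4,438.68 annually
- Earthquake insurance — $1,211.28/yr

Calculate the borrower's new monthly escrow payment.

$1,074.20

Municipal property tax = $6,886.80
HOA dues = $4,438.68
Earthquake insurance = $1,211.28
Total annual escrow = $12,536.76
Monthly = $12,536.76 ÷ 12 = $1,044.73
Shortage per month = $707.28 ÷ 24 = $29.47
Adjusted monthly = $1,044.73 + $29.47 = $1,074.20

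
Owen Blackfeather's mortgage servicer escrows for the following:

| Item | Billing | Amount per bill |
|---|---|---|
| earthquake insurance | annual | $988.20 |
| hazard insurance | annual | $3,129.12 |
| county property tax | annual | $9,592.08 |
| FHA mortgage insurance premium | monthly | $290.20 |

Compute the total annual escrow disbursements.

$17,191.80

Earthquake insurance = $988.20/yr
Hazard insurance = $3,129.12/yr
County property tax = $9,592.08/yr
FHA mortgage insurance premium = $290.20 × 12 = $3,482.40/yr
Total annual escrow = $988.20 + $3,129.12 + $9,592.08 + $3,482.40 = $17,191.80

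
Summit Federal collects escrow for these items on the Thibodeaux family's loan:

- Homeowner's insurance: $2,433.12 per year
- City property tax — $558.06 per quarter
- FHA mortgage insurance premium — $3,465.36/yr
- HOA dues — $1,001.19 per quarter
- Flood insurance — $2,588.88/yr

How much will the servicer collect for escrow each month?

Homeowner's insurance — $2,433.12
City property tax — $558.06 × 4 = $2,232.24
FHA mortgage insurance premium — $3,465.36
HOA dues — $1,001.19 × 4 = $4,004.76
Flood insurance — $2,588.88
Total annual escrow = $2,433.12 + $2,232.24 + $3,465.36 + $4,004.76 + $2,588.88 = $14,724.36
Monthly = $14,724.36 / 12 = $1,227.03

$1,227.03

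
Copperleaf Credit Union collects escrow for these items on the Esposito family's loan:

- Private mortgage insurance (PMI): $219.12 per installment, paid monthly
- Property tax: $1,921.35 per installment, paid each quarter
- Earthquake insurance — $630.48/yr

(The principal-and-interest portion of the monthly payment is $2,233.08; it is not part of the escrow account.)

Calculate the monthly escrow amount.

$912.11

Private mortgage insurance (PMI): $219.12 × 12 = $2,629.44/yr
Property tax: $1,921.35 × 4 = $7,685.40/yr
Earthquake insurance: $630.48/yr
Total per year = $2,629.44 + $7,685.40 + $630.48 = $10,945.32
Monthly escrow = $10,945.32 ÷ 12 = $912.11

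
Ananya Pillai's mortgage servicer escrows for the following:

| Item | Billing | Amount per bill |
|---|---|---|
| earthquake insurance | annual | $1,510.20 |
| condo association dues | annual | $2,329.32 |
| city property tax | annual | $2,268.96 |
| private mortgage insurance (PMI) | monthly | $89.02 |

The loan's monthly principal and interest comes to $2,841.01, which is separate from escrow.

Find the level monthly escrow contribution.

$598.06

Earthquake insurance = $1,510.20
Condo association dues = $2,329.32
City property tax = $2,268.96
Private mortgage insurance (PMI) = $89.02 × 12 = $1,068.24
Annual escrow total = $7,176.72
Monthly escrow = $7,176.72 / 12 = $598.06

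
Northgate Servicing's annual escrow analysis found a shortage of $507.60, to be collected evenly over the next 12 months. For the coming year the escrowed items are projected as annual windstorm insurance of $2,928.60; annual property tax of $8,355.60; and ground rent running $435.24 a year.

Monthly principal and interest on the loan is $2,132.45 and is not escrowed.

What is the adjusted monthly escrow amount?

Windstorm insurance — $2,928.60/yr
Property tax — $8,355.60/yr
Ground rent — $435.24/yr
Yearly total = $2,928.60 + $8,355.60 + $435.24 = $11,719.44
Monthly = $11,719.44 ÷ 12 = $976.62
Shortage spread = $507.60 ÷ 12 = $42.30/mo
Adjusted monthly = $976.62 + $42.30 = $1,018.92

$1,018.92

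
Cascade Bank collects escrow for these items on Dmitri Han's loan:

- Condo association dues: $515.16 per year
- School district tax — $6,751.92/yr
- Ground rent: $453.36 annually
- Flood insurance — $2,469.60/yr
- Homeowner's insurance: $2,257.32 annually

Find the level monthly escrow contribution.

Condo association dues: $515.16
School district tax: $6,751.92
Ground rent: $453.36
Flood insurance: $2,469.60
Homeowner's insurance: $2,257.32
Total per year = $515.16 + $6,751.92 + $453.36 + $2,469.60 + $2,257.32 = $12,447.36
Monthly = $12,447.36 / 12 = $1,037.28

$1,037.28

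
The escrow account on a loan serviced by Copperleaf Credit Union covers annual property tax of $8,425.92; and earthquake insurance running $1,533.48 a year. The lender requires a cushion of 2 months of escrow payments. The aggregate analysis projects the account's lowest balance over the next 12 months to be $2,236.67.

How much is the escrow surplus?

Property tax = $8,425.92/yr
Earthquake insurance = $1,533.48/yr
Annual escrow total = $8,425.92 + $1,533.48 = $9,959.40
Monthly escrow = $9,959.40 ÷ 12 = $829.95
Required cushion = 2 × $829.95 = $1,659.90
Surplus = $2,236.67 − $1,659.90 = $576.77

$576.77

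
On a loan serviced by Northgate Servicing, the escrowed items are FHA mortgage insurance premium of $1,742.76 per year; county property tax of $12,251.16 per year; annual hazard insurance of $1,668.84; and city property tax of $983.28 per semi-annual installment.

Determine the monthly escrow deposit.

FHA mortgage insurance premium = $1,742.76
County property tax = $12,251.16
Hazard insurance = $1,668.84
City property tax = $983.28 × 2 = $1,966.56
Total annual escrow = $17,629.32
Base monthly escrow = $17,629.32 / 12 = $1,469.11

$1,469.11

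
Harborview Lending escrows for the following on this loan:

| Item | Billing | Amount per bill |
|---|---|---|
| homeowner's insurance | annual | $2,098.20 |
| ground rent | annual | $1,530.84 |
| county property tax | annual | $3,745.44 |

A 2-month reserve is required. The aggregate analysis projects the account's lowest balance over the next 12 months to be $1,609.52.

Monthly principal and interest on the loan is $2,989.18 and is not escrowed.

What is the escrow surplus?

Homeowner's insurance: $2,098.20 per year
Ground rent: $1,530.84 per year
County property tax: $3,745.44 per year
Total per year = $2,098.20 + $1,530.84 + $3,745.44 = $7,374.48
Base monthly escrow = $7,374.48 ÷ 12 = $614.54
Required cushion = 2 × $614.54 = $1,229.08
Excess over cushion: $1,609.52 − $1,229.08 = $380.44

$380.44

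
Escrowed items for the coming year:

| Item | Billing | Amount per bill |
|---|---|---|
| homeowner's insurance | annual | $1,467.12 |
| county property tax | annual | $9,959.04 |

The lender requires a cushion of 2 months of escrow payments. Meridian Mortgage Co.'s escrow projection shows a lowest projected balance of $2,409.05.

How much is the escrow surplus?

Homeowner's insurance = $1,467.12
County property tax = $9,959.04
Combined annual = $11,426.16
Per month = $11,426.16 ÷ 12 = $952.18
Cushion = 2 × $952.18 = $1,904.36
Surplus = $2,409.05 − $1,904.36 = $504.69

$504.69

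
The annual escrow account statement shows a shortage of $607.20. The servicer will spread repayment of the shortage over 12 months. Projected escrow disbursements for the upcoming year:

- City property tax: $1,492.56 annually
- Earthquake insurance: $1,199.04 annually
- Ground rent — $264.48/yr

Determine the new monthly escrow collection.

City property tax: $1,492.56
Earthquake insurance: $1,199.04
Ground rent: $264.48
Annual escrow total = $2,956.08
Per month = $2,956.08 ÷ 12 = $246.34
Shortage per month = $607.20 / 12 = $50.60
Adjusted monthly = $246.34 + $50.60 = $296.94

$296.94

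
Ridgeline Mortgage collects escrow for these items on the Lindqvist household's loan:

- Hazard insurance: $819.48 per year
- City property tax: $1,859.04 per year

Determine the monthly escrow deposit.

Hazard insurance = $819.48/yr
City property tax = $1,859.04/yr
Total annual escrow = $2,678.52
Monthly escrow = $2,678.52 / 12 = $223.21

$223.21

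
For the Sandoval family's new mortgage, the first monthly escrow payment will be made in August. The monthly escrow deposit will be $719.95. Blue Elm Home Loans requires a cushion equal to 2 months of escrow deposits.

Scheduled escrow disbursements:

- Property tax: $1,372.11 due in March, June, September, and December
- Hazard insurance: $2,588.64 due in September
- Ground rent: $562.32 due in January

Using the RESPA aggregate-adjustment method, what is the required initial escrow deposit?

Cushion = 2 × $719.95 = $1,439.90
Trial balance (start $0, +$719.95 each month, − disbursements):
  Aug: +$719.95 → $719.95
  Sep: +$719.95 − $3,960.75 → -$2,520.85
  Oct: +$719.95 → -$1,800.90
  Nov: +$719.95 → -$1,080.95
  Dec: +$719.95 − $1,372.11 → -$1,733.11
  Jan: +$719.95 − $562.32 → -$1,575.48
  Feb: +$719.95 → -$855.53
  Mar: +$719.95 − $1,372.11 → -$1,507.69
  Apr: +$719.95 → -$787.74
  May: +$719.95 → -$67.79
  Jun: +$719.95 − $1,372.11 → -$719.95
  Jul: +$719.95 → $0.00
Lowest trial balance = -$2,520.85 (Sep)
Initial deposit = cushion − low point = $1,439.90 − (-$2,520.85) = $3,960.75

$3,960.75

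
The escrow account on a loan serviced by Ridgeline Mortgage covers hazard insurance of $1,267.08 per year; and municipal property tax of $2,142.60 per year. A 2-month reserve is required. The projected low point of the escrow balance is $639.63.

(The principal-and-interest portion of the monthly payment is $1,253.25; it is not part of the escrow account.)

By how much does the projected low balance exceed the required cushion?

$71.35

Hazard insurance: $1,267.08/yr
Municipal property tax: $2,142.60/yr
Total annual escrow = $3,409.68
Per month = $3,409.68 / 12 = $284.14
Cushion = 2 × $284.14 = $568.28
Surplus = $639.63 − $568.28 = $71.35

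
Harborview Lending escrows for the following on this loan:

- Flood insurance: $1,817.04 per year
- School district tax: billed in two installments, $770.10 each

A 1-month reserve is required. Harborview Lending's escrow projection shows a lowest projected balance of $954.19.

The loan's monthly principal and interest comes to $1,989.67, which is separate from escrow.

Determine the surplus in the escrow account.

$674.42

Flood insurance — $1,817.04 per year
School district tax — $770.10 × 2 = $1,540.20 per year
Total annual escrow = $1,817.04 + $1,540.20 = $3,357.24
Monthly escrow = $3,357.24 ÷ 12 = $279.77
Required cushion = 1 × $279.77 = $279.77
Excess over cushion: $954.19 − $279.77 = $674.42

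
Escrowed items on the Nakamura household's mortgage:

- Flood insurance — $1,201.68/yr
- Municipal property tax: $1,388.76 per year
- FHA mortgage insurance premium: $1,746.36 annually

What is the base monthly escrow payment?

Flood insurance = $1,201.68 per year
Municipal property tax = $1,388.76 per year
FHA mortgage insurance premium = $1,746.36 per year
Total per year = $1,201.68 + $1,388.76 + $1,746.36 = $4,336.80
Monthly escrow = $4,336.80 ÷ 12 = $361.40

$361.40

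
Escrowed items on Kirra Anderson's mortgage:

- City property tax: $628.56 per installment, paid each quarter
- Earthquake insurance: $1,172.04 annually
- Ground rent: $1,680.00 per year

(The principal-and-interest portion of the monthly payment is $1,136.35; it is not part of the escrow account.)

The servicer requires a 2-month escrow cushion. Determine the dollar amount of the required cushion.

City property tax — $628.56 × 4 = $2,514.24 per year
Earthquake insurance — $1,172.04 per year
Ground rent — $1,680.00 per year
Total annual escrow = $5,366.28
Monthly escrow = $5,366.28 ÷ 12 = $447.19
Required cushion = 2 × $447.19 = $894.38

$894.38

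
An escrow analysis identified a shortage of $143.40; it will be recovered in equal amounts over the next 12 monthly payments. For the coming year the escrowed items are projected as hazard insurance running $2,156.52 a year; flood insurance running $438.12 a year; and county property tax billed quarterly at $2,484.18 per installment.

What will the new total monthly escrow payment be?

$1,056.23

Hazard insurance: $2,156.52
Flood insurance: $438.12
County property tax: $2,484.18 × 4 = $9,936.72
Annual escrow total = $2,156.52 + $438.12 + $9,936.72 = $12,531.36
Per month = $12,531.36 ÷ 12 = $1,044.28
Monthly shortage recovery: $143.40 / 12 = $11.95
New monthly escrow = $1,044.28 + $11.95 = $1,056.23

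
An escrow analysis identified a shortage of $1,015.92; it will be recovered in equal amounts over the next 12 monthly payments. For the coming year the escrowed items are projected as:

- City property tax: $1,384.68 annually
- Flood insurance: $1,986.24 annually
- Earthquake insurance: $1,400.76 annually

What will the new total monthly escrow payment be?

City property tax: $1,384.68 annually
Flood insurance: $1,986.24 annually
Earthquake insurance: $1,400.76 annually
Total annual escrow = $1,384.68 + $1,986.24 + $1,400.76 = $4,771.68
Per month = $4,771.68 ÷ 12 = $397.64
Shortage spread = $1,015.92 ÷ 12 = $84.66/mo
Adjusted monthly = $397.64 + $84.66 = $482.30

$482.30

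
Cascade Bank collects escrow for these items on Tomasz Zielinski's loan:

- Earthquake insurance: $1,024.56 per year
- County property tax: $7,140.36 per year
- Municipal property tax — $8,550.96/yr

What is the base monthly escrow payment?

Earthquake insurance = $1,024.56
County property tax = $7,140.36
Municipal property tax = $8,550.96
Total per year = $1,024.56 + $7,140.36 + $8,550.96 = $16,715.88
Per month = $16,715.88 ÷ 12 = $1,392.99

$1,392.99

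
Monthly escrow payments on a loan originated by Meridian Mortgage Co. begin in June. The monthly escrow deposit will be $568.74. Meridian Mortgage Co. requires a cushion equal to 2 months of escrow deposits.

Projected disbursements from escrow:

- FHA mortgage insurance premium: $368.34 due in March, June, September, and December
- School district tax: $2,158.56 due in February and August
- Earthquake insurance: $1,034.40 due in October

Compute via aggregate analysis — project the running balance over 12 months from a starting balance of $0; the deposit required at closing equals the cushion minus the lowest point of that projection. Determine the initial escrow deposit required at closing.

Cushion = 2 × $568.74 = $1,137.48
Trial balance (start $0, +$568.74 each month, − disbursements):
  Jun: +$568.74 − $368.34 → $200.40
  Jul: +$568.74 → $769.14
  Aug: +$568.74 − $2,158.56 → -$820.68
  Sep: +$568.74 − $368.34 → -$620.28
  Oct: +$568.74 − $1,034.40 → -$1,085.94
  Nov: +$568.74 → -$517.20
  Dec: +$568.74 − $368.34 → -$316.80
  Jan: +$568.74 → $251.94
  Feb: +$568.74 − $2,158.56 → -$1,337.88
  Mar: +$568.74 − $368.34 → -$1,137.48
  Apr: +$568.74 → -$568.74
  May: +$568.74 → $0.00
Lowest trial balance = -$1,337.88 (Feb)
Initial deposit = cushion − low point = $1,137.48 − (-$1,337.88) = $2,475.36

$2,475.36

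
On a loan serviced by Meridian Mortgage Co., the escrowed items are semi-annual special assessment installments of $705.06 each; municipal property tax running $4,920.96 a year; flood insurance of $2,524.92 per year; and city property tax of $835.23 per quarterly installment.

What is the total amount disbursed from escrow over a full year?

Special assessment — $705.06 × 2 = $1,410.12
Municipal property tax — $4,920.96
Flood insurance — $2,524.92
City property tax — $835.23 × 4 = $3,340.92
Yearly total = $1,410.12 + $4,920.96 + $2,524.92 + $3,340.92 = $12,196.92

$12,196.92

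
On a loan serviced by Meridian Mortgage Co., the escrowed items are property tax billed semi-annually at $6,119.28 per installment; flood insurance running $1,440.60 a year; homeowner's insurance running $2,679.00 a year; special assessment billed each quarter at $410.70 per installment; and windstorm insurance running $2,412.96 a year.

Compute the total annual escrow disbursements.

$20,413.92

Property tax — $6,119.28 × 2 = $12,238.56 per year
Flood insurance — $1,440.60 per year
Homeowner's insurance — $2,679.00 per year
Special assessment — $410.70 × 4 = $1,642.80 per year
Windstorm insurance — $2,412.96 per year
Combined annual = $20,413.92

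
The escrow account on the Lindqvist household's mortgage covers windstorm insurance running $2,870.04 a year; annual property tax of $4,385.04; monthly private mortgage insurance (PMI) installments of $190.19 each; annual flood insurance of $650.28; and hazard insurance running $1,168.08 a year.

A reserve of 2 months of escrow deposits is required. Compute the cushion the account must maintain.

Windstorm insurance: $2,870.04 per year
Property tax: $4,385.04 per year
Private mortgage insurance (PMI): $190.19 × 12 = $2,282.28 per year
Flood insurance: $650.28 per year
Hazard insurance: $1,168.08 per year
Annual escrow total = $2,870.04 + $4,385.04 + $2,282.28 + $650.28 + $1,168.08 = $11,355.72
Monthly escrow = $11,355.72 / 12 = $946.31
Required cushion = 2 × $946.31 = $1,892.62

$1,892.62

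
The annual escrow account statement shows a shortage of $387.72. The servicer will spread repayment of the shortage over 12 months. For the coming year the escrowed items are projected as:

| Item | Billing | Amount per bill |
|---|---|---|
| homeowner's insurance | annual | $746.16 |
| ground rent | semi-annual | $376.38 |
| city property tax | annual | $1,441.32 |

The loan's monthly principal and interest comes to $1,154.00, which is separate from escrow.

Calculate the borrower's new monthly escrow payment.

$277.33

Homeowner's insurance: $746.16/yr
Ground rent: $376.38 × 2 = $752.76/yr
City property tax: $1,441.32/yr
Annual escrow total = $746.16 + $752.76 + $1,441.32 = $2,940.24
Monthly escrow = $2,940.24 / 12 = $245.02
Shortage spread = $387.72 ÷ 12 = $32.31/mo
New monthly escrow = $245.02 + $32.31 = $277.33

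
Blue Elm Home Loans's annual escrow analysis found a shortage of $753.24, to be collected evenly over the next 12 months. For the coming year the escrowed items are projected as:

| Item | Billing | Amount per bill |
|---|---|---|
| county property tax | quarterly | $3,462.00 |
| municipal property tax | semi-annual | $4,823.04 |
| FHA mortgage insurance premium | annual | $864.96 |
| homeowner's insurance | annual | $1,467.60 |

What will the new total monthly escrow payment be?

County property tax — $3,462.00 × 4 = $13,848.00 annually
Municipal property tax — $4,823.04 × 2 = $9,646.08 annually
FHA mortgage insurance premium — $864.96 annually
Homeowner's insurance — $1,467.60 annually
Yearly total = $13,848.00 + $9,646.08 + $864.96 + $1,467.60 = $25,826.64
Monthly escrow = $25,826.64 / 12 = $2,152.22
Monthly shortage recovery: $753.24 / 12 = $62.77
Adjusted monthly = $2,152.22 + $62.77 = $2,214.99

$2,214.99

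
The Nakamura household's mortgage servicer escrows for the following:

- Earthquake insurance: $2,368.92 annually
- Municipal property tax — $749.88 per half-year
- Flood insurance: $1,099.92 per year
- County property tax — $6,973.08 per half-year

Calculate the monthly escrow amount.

Earthquake insurance: $2,368.92 annually
Municipal property tax: $749.88 × 2 = $1,499.76 annually
Flood insurance: $1,099.92 annually
County property tax: $6,973.08 × 2 = $13,946.16 annually
Combined annual = $2,368.92 + $1,499.76 + $1,099.92 + $13,946.16 = $18,914.76
Per month = $18,914.76 / 12 = $1,576.23

$1,576.23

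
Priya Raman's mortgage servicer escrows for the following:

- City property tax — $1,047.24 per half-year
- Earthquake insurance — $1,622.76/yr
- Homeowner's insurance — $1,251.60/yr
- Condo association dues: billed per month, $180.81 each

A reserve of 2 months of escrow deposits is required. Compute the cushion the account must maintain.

City property tax: $1,047.24 × 2 = $2,094.48/yr
Earthquake insurance: $1,622.76/yr
Homeowner's insurance: $1,251.60/yr
Condo association dues: $180.81 × 12 = $2,169.72/yr
Total per year = $2,094.48 + $1,622.76 + $1,251.60 + $2,169.72 = $7,138.56
Monthly escrow = $7,138.56 / 12 = $594.88
Reserve = 2 × $594.88 = $1,189.76

$1,189.76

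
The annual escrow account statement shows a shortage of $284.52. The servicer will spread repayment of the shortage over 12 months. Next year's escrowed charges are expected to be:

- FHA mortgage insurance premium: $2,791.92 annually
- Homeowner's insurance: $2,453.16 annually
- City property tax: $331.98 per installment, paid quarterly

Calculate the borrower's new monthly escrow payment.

FHA mortgage insurance premium: $2,791.92 annually
Homeowner's insurance: $2,453.16 annually
City property tax: $331.98 × 4 = $1,327.92 annually
Annual escrow total = $6,573.00
Monthly escrow = $6,573.00 ÷ 12 = $547.75
Shortage spread = $284.52 ÷ 12 = $23.71/mo
New monthly escrow = $547.75 + $23.71 = $571.46

$571.46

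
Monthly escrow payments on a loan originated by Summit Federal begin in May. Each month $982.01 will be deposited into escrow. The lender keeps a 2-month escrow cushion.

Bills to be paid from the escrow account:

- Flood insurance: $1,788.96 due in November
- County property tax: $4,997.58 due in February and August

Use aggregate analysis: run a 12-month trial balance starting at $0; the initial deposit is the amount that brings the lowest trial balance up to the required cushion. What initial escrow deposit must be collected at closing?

Cushion = 2 × $982.01 = $1,964.02
Trial balance (start $0, +$982.01 each month, − disbursements):
  May: +$982.01 → $982.01
  Jun: +$982.01 → $1,964.02
  Jul: +$982.01 → $2,946.03
  Aug: +$982.01 − $4,997.58 → -$1,069.54
  Sep: +$982.01 → -$87.53
  Oct: +$982.01 → $894.48
  Nov: +$982.01 − $1,788.96 → $87.53
  Dec: +$982.01 → $1,069.54
  Jan: +$982.01 → $2,051.55
  Feb: +$982.01 − $4,997.58 → -$1,964.02
  Mar: +$982.01 → -$982.01
  Apr: +$982.01 → $0.00
Lowest trial balance = -$1,964.02 (Feb)
Initial deposit = cushion − low point = $1,964.02 − (-$1,964.02) = $3,928.04

$3,928.04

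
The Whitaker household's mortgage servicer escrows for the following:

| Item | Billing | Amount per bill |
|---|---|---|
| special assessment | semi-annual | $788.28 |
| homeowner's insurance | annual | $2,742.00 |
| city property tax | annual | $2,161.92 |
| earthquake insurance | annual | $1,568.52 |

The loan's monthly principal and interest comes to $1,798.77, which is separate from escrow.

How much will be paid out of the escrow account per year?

$8,049.00

Special assessment: $788.28 × 2 = $1,576.56 annually
Homeowner's insurance: $2,742.00 annually
City property tax: $2,161.92 annually
Earthquake insurance: $1,568.52 annually
Annual escrow total = $1,576.56 + $2,742.00 + $2,161.92 + $1,568.52 = $8,049.00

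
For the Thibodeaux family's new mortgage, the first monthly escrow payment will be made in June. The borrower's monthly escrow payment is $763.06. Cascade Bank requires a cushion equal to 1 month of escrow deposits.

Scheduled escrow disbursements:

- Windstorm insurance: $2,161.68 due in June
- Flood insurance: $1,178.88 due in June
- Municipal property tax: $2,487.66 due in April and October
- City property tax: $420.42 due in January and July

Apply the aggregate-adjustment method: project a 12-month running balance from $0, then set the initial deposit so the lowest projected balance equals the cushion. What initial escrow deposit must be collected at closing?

Cushion = 1 × $763.06 = $763.06
Trial balance (start $0, +$763.06 each month, − disbursements):
  Jun: +$763.06 − $3,340.56 → -$2,577.50
  Jul: +$763.06 − $420.42 → -$2,234.86
  Aug: +$763.06 → -$1,471.80
  Sep: +$763.06 → -$708.74
  Oct: +$763.06 − $2,487.66 → -$2,433.34
  Nov: +$763.06 → -$1,670.28
  Dec: +$763.06 → -$907.22
  Jan: +$763.06 − $420.42 → -$564.58
  Feb: +$763.06 → $198.48
  Mar: +$763.06 → $961.54
  Apr: +$763.06 − $2,487.66 → -$763.06
  May: +$763.06 → $0.00
Lowest trial balance = -$2,577.50 (Jun)
Initial deposit = cushion − low point = $763.06 − (-$2,577.50) = $3,340.56

$3,340.56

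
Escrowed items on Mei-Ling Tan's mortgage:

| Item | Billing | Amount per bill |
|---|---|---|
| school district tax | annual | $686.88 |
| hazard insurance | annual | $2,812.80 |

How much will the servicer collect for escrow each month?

School district tax: $686.88 annually
Hazard insurance: $2,812.80 annually
Annual escrow total = $686.88 + $2,812.80 = $3,499.68
Monthly escrow = $3,499.68 ÷ 12 = $291.64

$291.64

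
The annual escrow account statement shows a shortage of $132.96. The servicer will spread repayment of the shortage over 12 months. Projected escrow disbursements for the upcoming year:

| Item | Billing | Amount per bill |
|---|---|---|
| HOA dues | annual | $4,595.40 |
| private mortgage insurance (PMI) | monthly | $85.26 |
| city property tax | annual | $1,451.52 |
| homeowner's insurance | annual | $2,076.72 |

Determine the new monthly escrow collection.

HOA dues = $4,595.40/yr
Private mortgage insurance (PMI) = $85.26 × 12 = $1,023.12/yr
City property tax = $1,451.52/yr
Homeowner's insurance = $2,076.72/yr
Annual escrow total = $9,146.76
Monthly = $9,146.76 ÷ 12 = $762.23
Shortage spread = $132.96 / 12 = $11.08/mo
Adjusted monthly = $762.23 + $11.08 = $773.31

$773.31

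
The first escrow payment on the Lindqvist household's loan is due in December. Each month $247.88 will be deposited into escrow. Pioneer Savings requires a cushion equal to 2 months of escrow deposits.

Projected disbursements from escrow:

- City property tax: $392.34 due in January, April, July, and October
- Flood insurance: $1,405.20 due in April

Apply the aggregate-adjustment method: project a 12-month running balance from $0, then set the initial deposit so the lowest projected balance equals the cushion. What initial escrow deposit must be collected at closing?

$1,446.24

Cushion = 2 × $247.88 = $495.76
Trial balance (start $0, +$247.88 each month, − disbursements):
  Dec: +$247.88 → $247.88
  Jan: +$247.88 − $392.34 → $103.42
  Feb: +$247.88 → $351.30
  Mar: +$247.88 → $599.18
  Apr: +$247.88 − $1,797.54 → -$950.48
  May: +$247.88 → -$702.60
  Jun: +$247.88 → -$454.72
  Jul: +$247.88 − $392.34 → -$599.18
  Aug: +$247.88 → -$351.30
  Sep: +$247.88 → -$103.42
  Oct: +$247.88 − $392.34 → -$247.88
  Nov: +$247.88 → $0.00
Lowest trial balance = -$950.48 (Apr)
Initial deposit = cushion − low point = $495.76 − (-$950.48) = $1,446.24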